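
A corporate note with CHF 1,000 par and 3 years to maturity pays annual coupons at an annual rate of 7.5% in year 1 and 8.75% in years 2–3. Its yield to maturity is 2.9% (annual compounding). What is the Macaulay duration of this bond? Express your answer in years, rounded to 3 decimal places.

Periodic yield y = 0.029. Discount each cash flow and weight by its year:
  t   CF        PV=CF/(1+0.029)^t    t·PV
  1        75.00        72.8863        72.8863
  2        87.50        82.6375       165.2751
  3     1,087.50       998.1209     2,994.3626
  Σ                  1,153.6447     3,232.5240
Price P = Σ PV = 1,153.6447.
Macaulay duration = Σ(t·PV) / P = 3,232.5240 / 1,153.6447 = 2.80201 years.

2.802 years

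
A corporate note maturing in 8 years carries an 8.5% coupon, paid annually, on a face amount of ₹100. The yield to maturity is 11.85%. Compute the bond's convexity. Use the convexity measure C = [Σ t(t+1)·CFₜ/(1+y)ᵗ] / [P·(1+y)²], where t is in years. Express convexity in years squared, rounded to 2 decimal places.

With y = 0.1185:
  t   CF        PV=CF/(1+0.1185)^t    t·PV        t(t+1)·PV
  1         8.50         7.5995         7.5995          15.1989
  2         8.50         6.7943        13.5887          40.7660
  3         8.50         6.0745        18.2235          72.8941
  4         8.50         5.4309        21.7238         108.6188
  5         8.50         4.8556        24.2778         145.6667
  6         8.50         4.3411        26.0468         182.3275
  7         8.50         3.8812        27.1685         217.3477
  8       108.50        44.2937       354.3495       3,189.1455
  Σ                     83.2708       492.9779       3,971.9652
P = 83.2708.
Convexity = Σ t(t+1)·PV / [P·(1+y)²] = 3,971.9652 / (83.2708 × 1.251042) = 38.12770.

38.13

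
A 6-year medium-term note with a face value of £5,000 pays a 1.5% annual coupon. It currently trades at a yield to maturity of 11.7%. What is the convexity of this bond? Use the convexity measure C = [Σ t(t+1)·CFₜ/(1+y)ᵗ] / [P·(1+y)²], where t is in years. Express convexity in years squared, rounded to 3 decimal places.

31.428

With y = 0.117:
  t   CF        PV=CF/(1+0.117)^t    t·PV        t(t+1)·PV
  1        75.00        67.1441        67.1441         134.2883
  2        75.00        60.1111       120.2223         360.6668
  3        75.00        53.8148       161.4444         645.7776
  4        75.00        48.1780       192.7119         963.5596
  5        75.00        43.1316       215.6579       1,293.9475
  6     5,075.00     2,612.8652    15,677.1913     109,740.3392
  Σ                  2,885.2449    16,434.3720     113,138.5790
P = 2,885.2449.
Convexity = Σ t(t+1)·PV / [P·(1+y)²] = 113,138.5790 / (2,885.2449 × 1.247689) = 31.42836.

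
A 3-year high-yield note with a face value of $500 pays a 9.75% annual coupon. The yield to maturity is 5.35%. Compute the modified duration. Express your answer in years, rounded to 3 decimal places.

Periodic yield y = 0.0535. First find Macaulay duration:
  t   CF        PV=CF/(1+0.0535)^t    t·PV
  1        48.75        46.2743        46.2743
  2        48.75        43.9244        87.8487
  3       548.75       469.3220     1,407.9660
  Σ                    559.5207     1,542.0891
P = 559.5207; Macaulay duration = 1,542.0891 / 559.5207 = 2.75609 years.
Modified duration = D_Mac / (1 + y) = 2.75609 / 1.0535 = 2.61613 years.

2.616 years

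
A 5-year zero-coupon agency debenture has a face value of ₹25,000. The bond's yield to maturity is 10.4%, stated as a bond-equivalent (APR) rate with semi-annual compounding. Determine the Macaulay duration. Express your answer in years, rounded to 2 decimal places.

A zero-coupon bond has a single cash flow at maturity, so its Macaulay duration equals its maturity: 5 years.
(Equivalently: 10 semi-annual periods ÷ 2 = 5 years.)

5.00 years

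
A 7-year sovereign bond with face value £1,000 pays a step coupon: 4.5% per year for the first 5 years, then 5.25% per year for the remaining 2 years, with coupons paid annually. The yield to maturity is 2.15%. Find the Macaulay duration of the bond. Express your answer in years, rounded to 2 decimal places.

6.23 years

Periodic yield y = 0.0215. Discount each cash flow and weight by its year:
  t   CF        PV=CF/(1+0.0215)^t    t·PV
  1        45.00        44.0529        44.0529
  2        45.00        43.1257        86.2513
  3        45.00        42.2180       126.6539
  4        45.00        41.3294       165.3176
  5        45.00        40.4595       202.2976
  6        52.50        46.2093       277.2556
  7     1,052.50       906.8877     6,348.2138
  Σ                  1,164.2824     7,250.0427
Price P = Σ PV = 1,164.2824.
Macaulay duration = Σ(t·PV) / P = 7,250.0427 / 1,164.2824 = 6.22705 years.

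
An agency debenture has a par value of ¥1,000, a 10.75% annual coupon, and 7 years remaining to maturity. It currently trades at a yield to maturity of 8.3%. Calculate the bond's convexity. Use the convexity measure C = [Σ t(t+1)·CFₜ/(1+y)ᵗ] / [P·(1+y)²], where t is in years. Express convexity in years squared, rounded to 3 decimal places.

33.144

With y = 0.083:
  t   CF        PV=CF/(1+0.083)^t    t·PV        t(t+1)·PV
  1       107.50        99.2613        99.2613         198.5226
  2       107.50        91.6540       183.3081         549.9242
  3       107.50        84.6298       253.8893       1,015.5571
  4       107.50        78.1438       312.5753       1,562.8764
  5       107.50        72.1550       360.7748       2,164.6488
  6       107.50        66.6251       399.7505       2,798.2532
  7     1,107.50       633.7888     4,436.5214      35,492.1710
  Σ                  1,126.2577     6,046.0805      43,781.9533
P = 1,126.2577.
Convexity = Σ t(t+1)·PV / [P·(1+y)²] = 43,781.9533 / (1,126.2577 × 1.172889) = 33.14366.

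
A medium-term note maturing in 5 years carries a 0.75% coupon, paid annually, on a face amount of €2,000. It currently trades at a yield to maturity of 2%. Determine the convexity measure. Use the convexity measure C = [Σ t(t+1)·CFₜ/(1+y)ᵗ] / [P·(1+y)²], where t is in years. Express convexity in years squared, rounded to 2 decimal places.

With y = 0.02:
  t   CF        PV=CF/(1+0.02)^t    t·PV        t(t+1)·PV
  1        15.00        14.7059        14.7059          29.4118
  2        15.00        14.4175        28.8351          86.5052
  3        15.00        14.1348        42.4045         169.6180
  4        15.00        13.8577        55.4307         277.1536
  5     2,015.00     1,825.0476     9,125.2379      54,751.4275
  Σ                  1,882.1635     9,266.6141      55,314.1161
P = 1,882.1635.
Convexity = Σ t(t+1)·PV / [P·(1+y)²] = 55,314.1161 / (1,882.1635 × 1.040400) = 28.24739.

28.25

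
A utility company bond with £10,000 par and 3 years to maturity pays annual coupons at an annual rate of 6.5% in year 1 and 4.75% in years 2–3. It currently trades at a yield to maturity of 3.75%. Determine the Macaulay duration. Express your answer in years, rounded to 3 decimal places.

2.838 years

Periodic yield y = 0.0375. Discount each cash flow and weight by its year:
  t   CF        PV=CF/(1+0.0375)^t    t·PV
  1       650.00       626.5060       626.5060
  2       475.00       441.2832       882.5664
  3    10,475.00     9,379.7166    28,139.1497
  Σ                 10,447.5058    29,648.2222
Price P = Σ PV = 10,447.5058.
Macaulay duration = Σ(t·PV) / P = 29,648.2222 / 10,447.5058 = 2.83783 years.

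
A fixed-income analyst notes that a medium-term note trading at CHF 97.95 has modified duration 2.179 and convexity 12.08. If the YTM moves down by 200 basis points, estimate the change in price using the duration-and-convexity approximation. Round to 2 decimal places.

+CHF 4.51

Duration effect: -D_mod·Δy = -2.179 × (-0.02) = +0.043580
Convexity effect: ½·C·(Δy)² = 0.5 × 12.08 × (-0.02)² = +0.0024160
ΔP/P ≈ +0.043580 + 0.0024160 = +0.045996
ΔP ≈ 97.95 × (+0.045996) = +4.5053082.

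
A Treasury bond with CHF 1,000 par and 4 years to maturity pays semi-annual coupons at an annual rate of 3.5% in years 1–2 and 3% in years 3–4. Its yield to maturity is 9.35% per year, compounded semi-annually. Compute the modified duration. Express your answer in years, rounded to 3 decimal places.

3.573 years

Periodic yield y = 0.04675. First find Macaulay duration:
  t   CF        PV=CF/(1+0.04675)^t    t·PV
  1        17.50        16.7184        16.7184
  2        17.50        15.9717        31.9435
  3        17.50        15.2584        45.7752
  4        17.50        14.5769        58.3077
  5        15.00        11.9365        59.6824
  6        15.00        11.4034        68.4203
  7        15.00        10.8941        76.2585
  8     1,015.00       704.2426     5,633.9407
  Σ                    801.0020     5,991.0468
P = 801.0020; Macaulay duration = 5,991.0468 / 801.0020 = 7.47944 half-year periods = 3.73972 years.
Modified duration = D_Mac / (1 + y) = 3.73972 / 1.04675 = 3.57270 years.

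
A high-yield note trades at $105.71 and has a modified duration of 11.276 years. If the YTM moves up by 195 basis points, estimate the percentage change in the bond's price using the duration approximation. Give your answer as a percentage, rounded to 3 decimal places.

Duration approximation: ΔP/P ≈ -D_mod · Δy = -11.276 × (+0.0195) = -0.219882.
As a percentage: -21.9882%.

-21.988%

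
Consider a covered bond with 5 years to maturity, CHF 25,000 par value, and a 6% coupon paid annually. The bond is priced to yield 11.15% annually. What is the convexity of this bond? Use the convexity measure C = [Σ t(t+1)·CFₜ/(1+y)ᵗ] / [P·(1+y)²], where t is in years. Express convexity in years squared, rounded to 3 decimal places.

20.431

With y = 0.1115:
  t   CF        PV=CF/(1+0.1115)^t    t·PV        t(t+1)·PV
  1     1,500.00     1,349.5277     1,349.5277       2,699.0553
  2     1,500.00     1,214.1499     2,428.2999       7,284.8997
  3     1,500.00     1,092.3526     3,277.0579      13,108.2315
  4     1,500.00       982.7734     3,931.0936      19,655.4679
  5    26,500.00    15,620.6298    78,103.1488     468,618.8927
  Σ                 20,259.4334    89,089.1278     511,366.5471
P = 20,259.4334.
Convexity = Σ t(t+1)·PV / [P·(1+y)²] = 511,366.5471 / (20,259.4334 × 1.235432) = 20.43083.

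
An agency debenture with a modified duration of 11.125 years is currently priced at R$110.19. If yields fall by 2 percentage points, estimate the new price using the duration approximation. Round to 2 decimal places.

Duration approximation: ΔP/P ≈ -D_mod · Δy = -11.125 × (-0.02) = +0.222500.
New price ≈ 110.19 × (1 + 0.222500) = 134.707275.

R$134.71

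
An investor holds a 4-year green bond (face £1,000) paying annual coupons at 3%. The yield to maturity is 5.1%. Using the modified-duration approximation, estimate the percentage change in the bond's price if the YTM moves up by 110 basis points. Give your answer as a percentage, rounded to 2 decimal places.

-4.00%

Periodic yield y = 0.051. Modified duration first:
  t   CF        PV=CF/(1+0.051)^t    t·PV
  1        30.00        28.5442        28.5442
  2        30.00        27.1591        54.3183
  3        30.00        25.8412        77.5237
  4     1,030.00       844.1631     3,376.6524
  Σ                    925.7077     3,537.0385
P = 925.7077; D_Mac = 3.82090 yrs; D_mod = 3.82090/(1+0.051) = 3.63549 yrs.
ΔP/P ≈ -D_mod · Δy = -3.63549 × (+0.011) = -0.039990 = -3.9990%.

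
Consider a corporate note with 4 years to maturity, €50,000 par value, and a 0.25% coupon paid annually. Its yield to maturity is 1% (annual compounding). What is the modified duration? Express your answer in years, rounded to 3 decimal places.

3.945 years

Periodic yield y = 0.01. First find Macaulay duration:
  t   CF        PV=CF/(1+0.01)^t    t·PV
  1       125.00       123.7624       123.7624
  2       125.00       122.5370       245.0740
  3       125.00       121.3238       363.9713
  4    50,125.00    48,169.1398   192,676.5591
  Σ                 48,536.7629   193,409.3668
P = 48,536.7629; Macaulay duration = 193,409.3668 / 48,536.7629 = 3.98480 years.
Modified duration = D_Mac / (1 + y) = 3.98480 / 1.01 = 3.94535 years.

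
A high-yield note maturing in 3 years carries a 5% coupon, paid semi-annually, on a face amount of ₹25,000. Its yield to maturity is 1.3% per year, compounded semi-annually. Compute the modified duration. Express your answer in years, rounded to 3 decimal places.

Periodic yield y = 0.0065. First find Macaulay duration:
  t   CF        PV=CF/(1+0.0065)^t    t·PV
  1       625.00       620.9637       620.9637
  2       625.00       616.9535     1,233.9071
  3       625.00       612.9692     1,838.9077
  4       625.00       609.0107     2,436.0427
  5       625.00       605.0777     3,025.3883
  6    25,625.00    24,647.9724   147,887.8343
  Σ                 27,712.9472   157,043.0438
P = 27,712.9472; Macaulay duration = 157,043.0438 / 27,712.9472 = 5.66678 half-year periods = 2.83339 years.
Modified duration = D_Mac / (1 + y) = 2.83339 / 1.0065 = 2.81509 years.

2.815 years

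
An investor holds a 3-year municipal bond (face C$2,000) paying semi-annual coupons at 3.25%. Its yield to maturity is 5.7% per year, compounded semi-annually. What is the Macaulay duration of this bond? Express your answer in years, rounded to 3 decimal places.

2.878 years

Periodic yield y = 0.0285. Discount each cash flow and weight by its period:
  t   CF        PV=CF/(1+0.0285)^t    t·PV
  1        32.50        31.5994        31.5994
  2        32.50        30.7238        61.4476
  3        32.50        29.8724        89.6173
  4        32.50        29.0447       116.1786
  5        32.50        28.2398       141.1991
  6     2,032.50     1,717.1363    10,302.8180
  Σ                  1,866.6164    10,742.8600
Price P = Σ PV = 1,866.6164.
Macaulay duration = Σ(t·PV) / P = 10,742.8600 / 1,866.6164 = 5.75526 half-year periods.
In years: 5.75526 / 2 = 2.87763 years.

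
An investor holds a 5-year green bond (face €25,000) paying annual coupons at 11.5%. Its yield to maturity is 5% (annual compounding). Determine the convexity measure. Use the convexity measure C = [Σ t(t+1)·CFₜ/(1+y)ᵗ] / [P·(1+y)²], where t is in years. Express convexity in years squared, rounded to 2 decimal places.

With y = 0.05:
  t   CF        PV=CF/(1+0.05)^t    t·PV        t(t+1)·PV
  1     2,875.00     2,738.0952     2,738.0952       5,476.1905
  2     2,875.00     2,607.7098     5,215.4195      15,646.2585
  3     2,875.00     2,483.5331     7,450.5993      29,802.3971
  4     2,875.00     2,365.2696     9,461.0785      47,305.3923
  5    27,875.00    21,840.7919   109,203.9595     655,223.7567
  Σ                 32,035.3996   134,069.1519     753,453.9951
P = 32,035.3996.
Convexity = Σ t(t+1)·PV / [P·(1+y)²] = 753,453.9951 / (32,035.3996 × 1.102500) = 21.33281.

21.33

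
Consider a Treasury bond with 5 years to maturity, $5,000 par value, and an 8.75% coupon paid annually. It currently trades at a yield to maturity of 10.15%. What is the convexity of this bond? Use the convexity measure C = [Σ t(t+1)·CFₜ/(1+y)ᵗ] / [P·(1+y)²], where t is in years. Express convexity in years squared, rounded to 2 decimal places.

19.74

With y = 0.1015:
  t   CF        PV=CF/(1+0.1015)^t    t·PV        t(t+1)·PV
  1       437.50       397.1857       397.1857         794.3713
  2       437.50       360.5862       721.1723       2,163.5170
  3       437.50       327.3592       982.0776       3,928.3104
  4       437.50       297.1940     1,188.7760       5,943.8802
  5     5,437.50     3,353.3336    16,766.6681     100,600.0085
  Σ                  4,735.6586    20,055.8797     113,430.0874
P = 4,735.6586.
Convexity = Σ t(t+1)·PV / [P·(1+y)²] = 113,430.0874 / (4,735.6586 × 1.213302) = 19.74144.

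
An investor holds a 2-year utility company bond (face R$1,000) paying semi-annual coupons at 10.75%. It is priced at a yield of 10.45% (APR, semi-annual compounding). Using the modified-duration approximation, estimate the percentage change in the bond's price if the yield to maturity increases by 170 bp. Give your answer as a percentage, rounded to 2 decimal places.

-2.99%

Periodic yield y = 0.05225. Modified duration first:
  t   CF        PV=CF/(1+0.05225)^t    t·PV
  1        53.75        51.0810        51.0810
  2        53.75        48.5446        97.0891
  3        53.75        46.1341       138.4022
  4     1,053.75       859.5316     3,438.1264
  Σ                  1,005.2912     3,724.6987
P = 1,005.2912; D_Mac = 3.70509 half-year periods = 1.85255 yrs; D_mod = 1.85255/(1+0.05225) = 1.76056 yrs.
ΔP/P ≈ -D_mod · Δy = -1.76056 × (+0.017) = -0.029929 = -2.9929%.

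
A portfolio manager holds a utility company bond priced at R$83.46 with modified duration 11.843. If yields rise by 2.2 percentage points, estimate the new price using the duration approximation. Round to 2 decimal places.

R$61.71

Duration approximation: ΔP/P ≈ -D_mod · Δy = -11.843 × (+0.022) = -0.260546.
New price ≈ 83.46 × (1 - 0.260546) = 61.71483084.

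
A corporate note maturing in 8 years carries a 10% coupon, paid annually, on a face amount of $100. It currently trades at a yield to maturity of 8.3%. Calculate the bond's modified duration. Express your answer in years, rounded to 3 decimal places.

5.514 years

Periodic yield y = 0.083. First find Macaulay duration:
  t   CF        PV=CF/(1+0.083)^t    t·PV
  1        10.00         9.2336         9.2336
  2        10.00         8.5260        17.0519
  3        10.00         7.8725        23.6176
  4        10.00         7.2692        29.0768
  5        10.00         6.7121        33.5604
  6        10.00         6.1977        37.1861
  7        10.00         5.7227        40.0589
  8       110.00        58.1253       465.0022
  Σ                    109.6590       654.7875
P = 109.6590; Macaulay duration = 654.7875 / 109.6590 = 5.97112 years.
Modified duration = D_Mac / (1 + y) = 5.97112 / 1.083 = 5.51350 years.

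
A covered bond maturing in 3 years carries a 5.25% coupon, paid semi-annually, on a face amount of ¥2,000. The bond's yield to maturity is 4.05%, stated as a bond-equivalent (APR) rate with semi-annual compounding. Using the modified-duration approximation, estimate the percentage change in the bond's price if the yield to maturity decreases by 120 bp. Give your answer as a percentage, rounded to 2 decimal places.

Periodic yield y = 0.02025. Modified duration first:
  t   CF        PV=CF/(1+0.02025)^t    t·PV
  1        52.50        51.4580        51.4580
  2        52.50        50.4366       100.8733
  3        52.50        49.4356       148.3067
  4        52.50        48.4544       193.8175
  5        52.50        47.4926       237.4632
  6     2,052.50     1,819.8833    10,919.2999
  Σ                  2,067.1605    11,651.2185
P = 2,067.1605; D_Mac = 5.63634 half-year periods = 2.81817 yrs; D_mod = 2.81817/(1+0.02025) = 2.76223 yrs.
ΔP/P ≈ -D_mod · Δy = -2.76223 × (-0.012) = +0.033147 = +3.3147%.

+3.31%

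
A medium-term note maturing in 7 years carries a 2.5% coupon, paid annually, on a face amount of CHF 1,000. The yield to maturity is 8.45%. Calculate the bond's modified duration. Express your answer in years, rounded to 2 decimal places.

Periodic yield y = 0.0845. First find Macaulay duration:
  t   CF        PV=CF/(1+0.0845)^t    t·PV
  1        25.00        23.0521        23.0521
  2        25.00        21.2560        42.5119
  3        25.00        19.5998        58.7994
  4        25.00        18.0726        72.2906
  5        25.00        16.6645        83.3225
  6        25.00        15.3661        92.1964
  7     1,025.00       580.9209     4,066.4460
  Σ                    694.9319     4,438.6189
P = 694.9319; Macaulay duration = 4,438.6189 / 694.9319 = 6.38713 years.
Modified duration = D_Mac / (1 + y) = 6.38713 / 1.0845 = 5.88947 years.

5.89 years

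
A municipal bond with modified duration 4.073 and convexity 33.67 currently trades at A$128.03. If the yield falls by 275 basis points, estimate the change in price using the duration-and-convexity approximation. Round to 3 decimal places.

Duration effect: -D_mod·Δy = -4.073 × (-0.0275) = +0.1120075
Convexity effect: ½·C·(Δy)² = 0.5 × 33.67 × (-0.0275)² = +0.01273146875
ΔP/P ≈ +0.1120075 + 0.01273146875 = +0.12473896875
ΔP ≈ 128.03 × (+0.12473896875) = +15.9703301690625.

+A$15.970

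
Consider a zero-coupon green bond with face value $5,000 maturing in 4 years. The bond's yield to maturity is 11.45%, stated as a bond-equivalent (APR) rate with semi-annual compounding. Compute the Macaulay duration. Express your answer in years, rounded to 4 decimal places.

4.0000 years

A zero-coupon bond has a single cash flow at maturity, so its Macaulay duration equals its maturity: 4 years.
(Equivalently: 8 semi-annual periods ÷ 2 = 4 years.)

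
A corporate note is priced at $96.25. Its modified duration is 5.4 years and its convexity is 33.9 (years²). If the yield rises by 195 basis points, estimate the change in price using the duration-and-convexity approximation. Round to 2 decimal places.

-$9.51

Duration effect: -D_mod·Δy = -5.4 × (+0.0195) = -0.105300
Convexity effect: ½·C·(Δy)² = 0.5 × 33.9 × (0.0195)² = +0.0064452375
ΔP/P ≈ -0.105300 + 0.0064452375 = -0.0988547625
ΔP ≈ 96.25 × (-0.0988547625) = -9.514770890625.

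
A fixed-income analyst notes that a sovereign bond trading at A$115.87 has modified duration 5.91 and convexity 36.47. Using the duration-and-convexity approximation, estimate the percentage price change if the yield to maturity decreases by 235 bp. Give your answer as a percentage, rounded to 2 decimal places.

+14.90%

Duration effect: -D_mod·Δy = -5.91 × (-0.0235) = +0.138885
Convexity effect: ½·C·(Δy)² = 0.5 × 36.47 × (-0.0235)² = +0.01007027875
ΔP/P ≈ +0.138885 + 0.01007027875 = +0.14895527875
= +14.895527875%.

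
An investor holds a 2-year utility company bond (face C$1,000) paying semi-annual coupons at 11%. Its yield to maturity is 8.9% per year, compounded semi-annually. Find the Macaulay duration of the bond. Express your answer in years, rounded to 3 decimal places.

Periodic yield y = 0.0445. Discount each cash flow and weight by its period:
  t   CF        PV=CF/(1+0.0445)^t    t·PV
  1        55.00        52.6568        52.6568
  2        55.00        50.4134       100.8268
  3        55.00        48.2656       144.7967
  4     1,055.00       886.3774     3,545.5097
  Σ                  1,037.7131     3,843.7899
Price P = Σ PV = 1,037.7131.
Macaulay duration = Σ(t·PV) / P = 3,843.7899 / 1,037.7131 = 3.70410 half-year periods.
In years: 3.70410 / 2 = 1.85205 years.

1.852 years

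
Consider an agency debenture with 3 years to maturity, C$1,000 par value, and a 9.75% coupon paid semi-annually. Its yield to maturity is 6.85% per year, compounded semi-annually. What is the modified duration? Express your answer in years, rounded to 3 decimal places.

2.597 years

Periodic yield y = 0.03425. First find Macaulay duration:
  t   CF        PV=CF/(1+0.03425)^t    t·PV
  1        48.75        47.1356        47.1356
  2        48.75        45.5747        91.1493
  3        48.75        44.0654       132.1963
  4        48.75        42.6062       170.4247
  5        48.75        41.1952       205.9762
  6     1,048.75       856.8776     5,141.2657
  Σ                  1,077.4547     5,788.1478
P = 1,077.4547; Macaulay duration = 5,788.1478 / 1,077.4547 = 5.37206 half-year periods = 2.68603 years.
Modified duration = D_Mac / (1 + y) = 2.68603 / 1.03425 = 2.59708 years.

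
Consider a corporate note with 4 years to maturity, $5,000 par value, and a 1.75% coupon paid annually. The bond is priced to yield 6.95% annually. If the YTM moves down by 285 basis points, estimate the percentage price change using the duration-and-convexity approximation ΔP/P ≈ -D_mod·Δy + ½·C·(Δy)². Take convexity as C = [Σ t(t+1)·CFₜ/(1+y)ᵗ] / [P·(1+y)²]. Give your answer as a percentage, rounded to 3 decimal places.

With y = 0.0695:
  t   CF        PV=CF/(1+0.0695)^t    t·PV        t(t+1)·PV
  1        87.50        81.8139        81.8139         163.6279
  2        87.50        76.4974       152.9947         458.9842
  3        87.50        71.5263       214.5789         858.3155
  4     5,087.50     3,888.4925    15,553.9700      77,769.8502
  Σ                  4,118.3301    16,003.3576      79,250.7777
P = 4,118.3301; D_Mac = 3.88589 yrs; D_mod = 3.63337 yrs; C = 16.82367.
Duration effect: -3.63337 × (-0.0285) = +0.103551
Convexity effect: 0.5 × 16.82367 × (-0.0285)² = +0.0068325
ΔP/P ≈ +0.103551 + 0.0068325 = +0.110383 = +11.0383%.

+11.038%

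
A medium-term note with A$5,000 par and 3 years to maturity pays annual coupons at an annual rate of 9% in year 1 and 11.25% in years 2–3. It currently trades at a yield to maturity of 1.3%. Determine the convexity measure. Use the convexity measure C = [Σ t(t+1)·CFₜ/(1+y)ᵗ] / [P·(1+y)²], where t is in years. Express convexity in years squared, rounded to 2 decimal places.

With y = 0.013:
  t   CF        PV=CF/(1+0.013)^t    t·PV        t(t+1)·PV
  1       450.00       444.2251       444.2251         888.4501
  2       562.50       548.1553     1,096.3106       3,288.9319
  3     5,562.50     5,351.0830    16,053.2490      64,212.9961
  Σ                  6,343.4634    17,593.7847      68,390.3782
P = 6,343.4634.
Convexity = Σ t(t+1)·PV / [P·(1+y)²] = 68,390.3782 / (6,343.4634 × 1.026169) = 10.50630.

10.51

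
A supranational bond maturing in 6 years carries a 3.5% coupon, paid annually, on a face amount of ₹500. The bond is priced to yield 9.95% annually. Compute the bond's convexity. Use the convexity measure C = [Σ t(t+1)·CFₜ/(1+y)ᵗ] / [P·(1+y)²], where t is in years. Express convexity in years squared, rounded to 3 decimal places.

With y = 0.0995:
  t   CF        PV=CF/(1+0.0995)^t    t·PV        t(t+1)·PV
  1        17.50        15.9163        15.9163          31.8327
  2        17.50        14.4760        28.9519          86.8558
  3        17.50        13.1660        39.4979         157.9915
  4        17.50        11.9745        47.8980         239.4898
  5        17.50        10.8909        54.4543         326.7256
  6       517.50       292.9132     1,757.4792      12,302.3546
  Σ                    359.3368     1,944.1976      13,145.2500
P = 359.3368.
Convexity = Σ t(t+1)·PV / [P·(1+y)²] = 13,145.2500 / (359.3368 × 1.208900) = 30.26054.

30.261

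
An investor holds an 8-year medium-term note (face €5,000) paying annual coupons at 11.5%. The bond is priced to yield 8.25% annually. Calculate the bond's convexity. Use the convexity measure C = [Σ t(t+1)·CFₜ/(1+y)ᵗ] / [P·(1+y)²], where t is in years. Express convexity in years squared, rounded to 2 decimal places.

39.73

With y = 0.0825:
  t   CF        PV=CF/(1+0.0825)^t    t·PV        t(t+1)·PV
  1       575.00       531.1778       531.1778       1,062.3557
  2       575.00       490.6955       981.3909       2,944.1727
  3       575.00       453.2983     1,359.8950       5,439.5801
  4       575.00       418.7514     1,675.0054       8,375.0271
  5       575.00       386.8373     1,934.1864      11,605.1184
  6       575.00       357.3555     2,144.1327      15,008.9291
  7       575.00       330.1205     2,310.8436      18,486.7487
  8     5,575.00     2,956.7978    23,654.3827     212,889.4441
  Σ                  5,925.0341    34,591.0146     275,811.3757
P = 5,925.0341.
Convexity = Σ t(t+1)·PV / [P·(1+y)²] = 275,811.3757 / (5,925.0341 × 1.171806) = 39.72515.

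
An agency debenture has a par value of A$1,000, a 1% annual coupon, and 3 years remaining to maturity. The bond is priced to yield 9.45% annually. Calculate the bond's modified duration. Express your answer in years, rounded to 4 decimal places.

Periodic yield y = 0.0945. First find Macaulay duration:
  t   CF        PV=CF/(1+0.0945)^t    t·PV
  1        10.00         9.1366         9.1366
  2        10.00         8.3477        16.6955
  3     1,010.00       770.3251     2,310.9754
  Σ                    787.8095     2,336.8075
P = 787.8095; Macaulay duration = 2,336.8075 / 787.8095 = 2.96621 years.
Modified duration = D_Mac / (1 + y) = 2.96621 / 1.0945 = 2.71010 years.

2.7101 years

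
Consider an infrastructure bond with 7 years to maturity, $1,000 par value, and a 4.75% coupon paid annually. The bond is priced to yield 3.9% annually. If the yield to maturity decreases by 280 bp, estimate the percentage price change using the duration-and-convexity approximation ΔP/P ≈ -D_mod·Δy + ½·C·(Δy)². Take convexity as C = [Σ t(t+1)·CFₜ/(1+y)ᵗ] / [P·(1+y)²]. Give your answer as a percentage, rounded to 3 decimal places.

With y = 0.039:
  t   CF        PV=CF/(1+0.039)^t    t·PV        t(t+1)·PV
  1        47.50        45.7170        45.7170          91.4341
  2        47.50        44.0010        88.0020         264.0060
  3        47.50        42.3494       127.0481         508.1925
  4        47.50        40.7597       163.0390         815.1948
  5        47.50        39.2298       196.1489       1,176.8934
  6        47.50        37.7572       226.5435       1,585.8044
  7     1,047.50       801.3924     5,609.7465      44,877.9723
  Σ                  1,051.2065     6,456.2450      49,319.4974
P = 1,051.2065; D_Mac = 6.14175 yrs; D_mod = 5.91121 yrs; C = 43.46098.
Duration effect: -5.91121 × (-0.028) = +0.165514
Convexity effect: 0.5 × 43.46098 × (-0.028)² = +0.0170367
ΔP/P ≈ +0.165514 + 0.0170367 = +0.182551 = +18.2551%.

+18.255%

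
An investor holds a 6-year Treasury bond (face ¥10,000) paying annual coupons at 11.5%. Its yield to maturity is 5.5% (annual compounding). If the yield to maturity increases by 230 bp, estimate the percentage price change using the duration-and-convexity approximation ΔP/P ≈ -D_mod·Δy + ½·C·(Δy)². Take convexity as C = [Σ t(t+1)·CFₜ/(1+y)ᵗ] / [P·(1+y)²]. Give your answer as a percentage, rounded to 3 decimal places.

-9.781%

With y = 0.055:
  t   CF        PV=CF/(1+0.055)^t    t·PV        t(t+1)·PV
  1     1,150.00     1,090.0474     1,090.0474       2,180.0948
  2     1,150.00     1,033.2203     2,066.4406       6,199.3217
  3     1,150.00       979.3557     2,938.0671      11,752.2686
  4     1,150.00       928.2993     3,713.1970      18,565.9851
  5     1,150.00       879.9045     4,399.5225      26,397.1352
  6    11,150.00     8,086.4910    48,518.9462     339,632.6236
  Σ                 12,997.3182    62,726.2209     404,727.4289
P = 12,997.3182; D_Mac = 4.82609 yrs; D_mod = 4.57449 yrs; C = 27.97718.
Duration effect: -4.57449 × (+0.023) = -0.105213
Convexity effect: 0.5 × 27.97718 × (0.023)² = +0.0074000
ΔP/P ≈ -0.105213 + 0.0074000 = -0.097813 = -9.7813%.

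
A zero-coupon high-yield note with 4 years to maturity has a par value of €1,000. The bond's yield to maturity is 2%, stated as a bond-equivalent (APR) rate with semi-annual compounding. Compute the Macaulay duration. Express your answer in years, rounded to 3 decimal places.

4.000 years

A zero-coupon bond has a single cash flow at maturity, so its Macaulay duration equals its maturity: 4 years.
(Equivalently: 8 semi-annual periods ÷ 2 = 4 years.)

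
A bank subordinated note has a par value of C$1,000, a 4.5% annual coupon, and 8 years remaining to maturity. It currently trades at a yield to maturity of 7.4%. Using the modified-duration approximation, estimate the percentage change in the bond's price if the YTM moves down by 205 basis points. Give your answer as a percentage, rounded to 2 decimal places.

Periodic yield y = 0.074. Modified duration first:
  t   CF        PV=CF/(1+0.074)^t    t·PV
  1        45.00        41.8994        41.8994
  2        45.00        39.0125        78.0250
  3        45.00        36.3245       108.9735
  4        45.00        33.8217       135.2868
  5        45.00        31.4913       157.4567
  6        45.00        29.3215       175.9293
  7        45.00        27.3013       191.1088
  8     1,045.00       590.3126     4,722.5007
  Σ                    829.4849     5,611.1801
P = 829.4849; D_Mac = 6.76466 yrs; D_mod = 6.76466/(1+0.074) = 6.29856 yrs.
ΔP/P ≈ -D_mod · Δy = -6.29856 × (-0.0205) = +0.129121 = +12.9121%.

+12.91%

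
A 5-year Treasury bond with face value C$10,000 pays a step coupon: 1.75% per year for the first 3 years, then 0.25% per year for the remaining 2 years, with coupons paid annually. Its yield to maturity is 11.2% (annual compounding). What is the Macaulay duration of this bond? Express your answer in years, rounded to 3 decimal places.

Periodic yield y = 0.112. Discount each cash flow and weight by its year:
  t   CF        PV=CF/(1+0.112)^t    t·PV
  1       175.00       157.3741       157.3741
  2       175.00       141.5235       283.0469
  3       175.00       127.2693       381.8079
  4        25.00        16.3501        65.4005
  5    10,025.00     5,896.0403    29,480.2016
  Σ                  6,338.5573    30,367.8311
Price P = Σ PV = 6,338.5573.
Macaulay duration = Σ(t·PV) / P = 30,367.8311 / 6,338.5573 = 4.79097 years.

4.791 years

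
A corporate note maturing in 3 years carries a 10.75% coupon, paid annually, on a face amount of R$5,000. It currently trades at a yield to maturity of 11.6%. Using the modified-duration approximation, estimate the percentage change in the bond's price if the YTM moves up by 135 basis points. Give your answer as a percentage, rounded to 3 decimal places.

-3.284%

Periodic yield y = 0.116. Modified duration first:
  t   CF        PV=CF/(1+0.116)^t    t·PV
  1       537.50       481.6308       481.6308
  2       537.50       431.5688       863.1377
  3     5,537.50     3,984.0167    11,952.0502
  Σ                  4,897.2164    13,296.8187
P = 4,897.2164; D_Mac = 2.71518 yrs; D_mod = 2.71518/(1+0.116) = 2.43296 yrs.
ΔP/P ≈ -D_mod · Δy = -2.43296 × (+0.0135) = -0.032845 = -3.2845%.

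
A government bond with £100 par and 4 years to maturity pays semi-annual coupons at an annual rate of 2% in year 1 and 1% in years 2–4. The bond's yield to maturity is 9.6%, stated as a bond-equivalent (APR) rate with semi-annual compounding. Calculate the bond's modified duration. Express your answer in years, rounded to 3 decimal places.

3.697 years

Periodic yield y = 0.048. First find Macaulay duration:
  t   CF        PV=CF/(1+0.048)^t    t·PV
  1         1.00         0.9542         0.9542
  2         1.00         0.9105         1.8210
  3         0.50         0.4344         1.3032
  4         0.50         0.4145         1.6580
  5         0.50         0.3955         1.9776
  6         0.50         0.3774         2.2644
  7         0.50         0.3601         2.5208
  8       100.50        69.0678       552.5426
  Σ                     72.9144       565.0418
P = 72.9144; Macaulay duration = 565.0418 / 72.9144 = 7.74938 half-year periods = 3.87469 years.
Modified duration = D_Mac / (1 + y) = 3.87469 / 1.048 = 3.69722 years.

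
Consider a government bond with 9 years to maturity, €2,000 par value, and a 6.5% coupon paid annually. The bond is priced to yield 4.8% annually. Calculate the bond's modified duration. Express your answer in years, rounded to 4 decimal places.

Periodic yield y = 0.048. First find Macaulay duration:
  t   CF        PV=CF/(1+0.048)^t    t·PV
  1       130.00       124.0458       124.0458
  2       130.00       118.3643       236.7286
  3       130.00       112.9430       338.8291
  4       130.00       107.7701       431.0803
  5       130.00       102.8340       514.1702
  6       130.00        98.1241       588.7446
  7       130.00        93.6299       655.4090
  8       130.00        89.3415       714.7318
  9     2,130.00     1,396.7802    12,571.0215
  Σ                  2,243.8329    16,174.7610
P = 2,243.8329; Macaulay duration = 16,174.7610 / 2,243.8329 = 7.20854 years.
Modified duration = D_Mac / (1 + y) = 7.20854 / 1.048 = 6.87838 years.

6.8784 years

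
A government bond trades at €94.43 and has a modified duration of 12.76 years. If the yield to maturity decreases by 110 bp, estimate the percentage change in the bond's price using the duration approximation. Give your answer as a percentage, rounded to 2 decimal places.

+14.04%

Duration approximation: ΔP/P ≈ -D_mod · Δy = -12.76 × (-0.011) = +0.140360.
As a percentage: +14.0360%.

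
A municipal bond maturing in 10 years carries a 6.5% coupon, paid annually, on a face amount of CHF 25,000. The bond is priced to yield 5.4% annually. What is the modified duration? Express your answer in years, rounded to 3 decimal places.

7.361 years

Periodic yield y = 0.054. First find Macaulay duration:
  t   CF        PV=CF/(1+0.054)^t    t·PV
  1     1,625.00     1,541.7457     1,541.7457
  2     1,625.00     1,462.7569     2,925.5137
  3     1,625.00     1,387.8149     4,163.4446
  4     1,625.00     1,316.7124     5,266.8496
  5     1,625.00     1,249.2527     6,246.2637
  6     1,625.00     1,185.2493     7,111.4957
  7     1,625.00     1,124.5249     7,871.6745
  8     1,625.00     1,066.9117     8,535.2936
  9     1,625.00     1,012.2502     9,110.2517
  10   26,625.00    15,735.6073   157,356.0726
  Σ                 27,082.8259   210,128.6054
P = 27,082.8259; Macaulay duration = 210,128.6054 / 27,082.8259 = 7.75874 years.
Modified duration = D_Mac / (1 + y) = 7.75874 / 1.054 = 7.36123 years.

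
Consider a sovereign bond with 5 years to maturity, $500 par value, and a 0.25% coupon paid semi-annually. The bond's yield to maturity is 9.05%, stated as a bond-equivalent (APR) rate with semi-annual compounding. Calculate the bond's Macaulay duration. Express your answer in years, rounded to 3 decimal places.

4.963 years

Periodic yield y = 0.04525. Discount each cash flow and weight by its period:
  t   CF        PV=CF/(1+0.04525)^t    t·PV
  1        0.625         0.5979         0.5979
  2        0.625         0.5721         1.1441
  3        0.625         0.5473         1.6419
  4        0.625         0.5236         2.0944
  5        0.625         0.5009         2.5047
  6        0.625         0.4792         2.8755
  7        0.625         0.4585         3.2095
  8        0.625         0.4387         3.5092
  9        0.625         0.4197         3.7769
  10     500.625       321.5961     3,215.9610
  Σ                    326.1340     3,237.3151
Price P = Σ PV = 326.1340.
Macaulay duration = Σ(t·PV) / P = 3,237.3151 / 326.1340 = 9.92633 half-year periods.
In years: 9.92633 / 2 = 4.96317 years.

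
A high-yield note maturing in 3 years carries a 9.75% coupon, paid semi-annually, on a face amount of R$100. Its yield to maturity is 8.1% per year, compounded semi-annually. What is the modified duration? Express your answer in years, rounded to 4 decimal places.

2.5758 years

Periodic yield y = 0.0405. First find Macaulay duration:
  t   CF        PV=CF/(1+0.0405)^t    t·PV
  1        4.875         4.6852         4.6852
  2        4.875         4.5029         9.0058
  3        4.875         4.3276        12.9828
  4        4.875         4.1592        16.6367
  5        4.875         3.9973        19.9864
  6      104.875        82.6455       495.8733
  Σ                    104.3177       559.1702
P = 104.3177; Macaulay duration = 559.1702 / 104.3177 = 5.36026 half-year periods = 2.68013 years.
Modified duration = D_Mac / (1 + y) = 2.68013 / 1.0405 = 2.57581 years.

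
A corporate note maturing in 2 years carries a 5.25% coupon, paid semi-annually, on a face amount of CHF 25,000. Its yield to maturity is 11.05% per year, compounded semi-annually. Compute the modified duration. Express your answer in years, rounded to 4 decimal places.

Periodic yield y = 0.05525. First find Macaulay duration:
  t   CF        PV=CF/(1+0.05525)^t    t·PV
  1       656.25       621.8905       621.8905
  2       656.25       589.3301     1,178.6601
  3       656.25       558.4744     1,675.4231
  4    25,656.25    20,690.5357    82,762.1429
  Σ                 22,460.2307    86,238.1166
P = 22,460.2307; Macaulay duration = 86,238.1166 / 22,460.2307 = 3.83959 half-year periods = 1.91980 years.
Modified duration = D_Mac / (1 + y) = 1.91980 / 1.05525 = 1.81928 years.

1.8193 years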